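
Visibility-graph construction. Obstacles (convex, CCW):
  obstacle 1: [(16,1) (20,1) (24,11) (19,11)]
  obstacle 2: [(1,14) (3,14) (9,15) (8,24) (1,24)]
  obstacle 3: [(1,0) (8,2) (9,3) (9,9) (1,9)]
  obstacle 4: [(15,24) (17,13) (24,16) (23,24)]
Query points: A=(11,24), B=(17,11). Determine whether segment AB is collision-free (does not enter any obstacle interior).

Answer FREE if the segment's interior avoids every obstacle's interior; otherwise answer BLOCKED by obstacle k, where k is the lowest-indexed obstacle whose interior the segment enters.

Obstacle 1 [(16,1) (20,1) (24,11) (19,11)]:
  edge (16,1)–(20,1): clear
  edge (20,1)–(24,11): clear
  edge (24,11)–(19,11): clear
  edge (19,11)–(16,1): clear
  midpoint (14,35/2) outside
  → clear
Obstacle 2 [(1,14) (3,14) (9,15) (8,24) (1,24)]:
  edge (1,14)–(3,14): clear
  edge (3,14)–(9,15): clear
  edge (9,15)–(8,24): clear
  edge (8,24)–(1,24): clear
  edge (1,24)–(1,14): clear
  midpoint (14,35/2) outside
  → clear
Obstacle 3 [(1,0) (8,2) (9,3) (9,9) (1,9)]:
  edge (1,0)–(8,2): clear
  edge (8,2)–(9,3): clear
  edge (9,3)–(9,9): clear
  edge (9,9)–(1,9): clear
  edge (1,9)–(1,0): clear
  midpoint (14,35/2) outside
  → clear
Obstacle 4 [(15,24) (17,13) (24,16) (23,24)]:
  edge (15,24)–(17,13): clear
  edge (17,13)–(24,16): clear
  edge (24,16)–(23,24): clear
  edge (23,24)–(15,24): clear
  midpoint (14,35/2) outside
  → clear

FREE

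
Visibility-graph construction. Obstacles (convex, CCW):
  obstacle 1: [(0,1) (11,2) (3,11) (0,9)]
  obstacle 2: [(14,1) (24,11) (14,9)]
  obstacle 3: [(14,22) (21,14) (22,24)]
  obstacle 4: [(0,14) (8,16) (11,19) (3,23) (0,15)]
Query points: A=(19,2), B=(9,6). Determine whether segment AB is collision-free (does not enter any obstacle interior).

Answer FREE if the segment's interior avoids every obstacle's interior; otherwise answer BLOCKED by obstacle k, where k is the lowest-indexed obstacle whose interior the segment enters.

BLOCKED by obstacle 2

Obstacle 1 [(0,1) (11,2) (3,11) (0,9)]:
  edge (0,1)–(11,2): clear
  edge (11,2)–(3,11): clear
  edge (3,11)–(0,9): clear
  edge (0,9)–(0,1): clear
  midpoint (14,4) outside
  → clear
Obstacle 2 [(14,1) (24,11) (14,9)]:
  edge (14,1)–(24,11): crosses AB
  edge (24,11)–(14,9): clear
  edge (14,9)–(14,1): crosses AB
  → BLOCKED
Obstacle 3 [(14,22) (21,14) (22,24)]:
  edge (14,22)–(21,14): clear
  edge (21,14)–(22,24): clear
  edge (22,24)–(14,22): clear
  midpoint (14,4) outside
  → clear
Obstacle 4 [(0,14) (8,16) (11,19) (3,23) (0,15)]:
  edge (0,14)–(8,16): clear
  edge (8,16)–(11,19): clear
  edge (11,19)–(3,23): clear
  edge (3,23)–(0,15): clear
  edge (0,15)–(0,14): clear
  midpoint (14,4) outside
  → clear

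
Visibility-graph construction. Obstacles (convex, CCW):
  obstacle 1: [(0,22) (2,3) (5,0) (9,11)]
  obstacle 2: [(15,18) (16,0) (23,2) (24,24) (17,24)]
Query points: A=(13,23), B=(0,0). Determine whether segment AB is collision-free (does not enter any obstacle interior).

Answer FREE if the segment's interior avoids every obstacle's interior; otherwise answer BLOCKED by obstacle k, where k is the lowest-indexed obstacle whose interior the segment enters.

Obstacle 1 [(0,22) (2,3) (5,0) (9,11)]:
  edge (0,22)–(2,3): crosses AB
  edge (2,3)–(5,0): clear
  edge (5,0)–(9,11): clear
  edge (9,11)–(0,22): crosses AB
  → BLOCKED
Obstacle 2 [(15,18) (16,0) (23,2) (24,24) (17,24)]:
  edge (15,18)–(16,0): clear
  edge (16,0)–(23,2): clear
  edge (23,2)–(24,24): clear
  edge (24,24)–(17,24): clear
  edge (17,24)–(15,18): clear
  midpoint (13/2,23/2) outside
  → clear

BLOCKED by obstacle 1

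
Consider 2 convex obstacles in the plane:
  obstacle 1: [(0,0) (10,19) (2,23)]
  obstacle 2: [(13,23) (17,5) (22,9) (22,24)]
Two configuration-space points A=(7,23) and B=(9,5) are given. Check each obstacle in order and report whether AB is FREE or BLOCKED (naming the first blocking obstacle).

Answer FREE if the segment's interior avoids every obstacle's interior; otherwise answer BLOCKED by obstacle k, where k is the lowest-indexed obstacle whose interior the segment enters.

Obstacle 1 [(0,0) (10,19) (2,23)]:
  edge (0,0)–(10,19): crosses AB
  edge (10,19)–(2,23): crosses AB
  edge (2,23)–(0,0): clear
  → BLOCKED
Obstacle 2 [(13,23) (17,5) (22,9) (22,24)]:
  edge (13,23)–(17,5): clear
  edge (17,5)–(22,9): clear
  edge (22,9)–(22,24): clear
  edge (22,24)–(13,23): clear
  midpoint (8,14) outside
  → clear

BLOCKED by obstacle 1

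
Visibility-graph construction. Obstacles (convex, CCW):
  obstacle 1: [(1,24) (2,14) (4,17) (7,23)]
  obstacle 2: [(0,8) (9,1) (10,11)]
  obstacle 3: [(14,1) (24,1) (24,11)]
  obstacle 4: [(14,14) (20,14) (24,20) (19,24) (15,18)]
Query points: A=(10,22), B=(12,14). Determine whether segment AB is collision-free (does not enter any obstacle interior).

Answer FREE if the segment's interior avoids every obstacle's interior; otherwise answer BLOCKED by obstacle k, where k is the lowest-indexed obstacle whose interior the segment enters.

FREE

Obstacle 1 [(1,24) (2,14) (4,17) (7,23)]:
  edge (1,24)–(2,14): clear
  edge (2,14)–(4,17): clear
  edge (4,17)–(7,23): clear
  edge (7,23)–(1,24): clear
  midpoint (11,18) outside
  → clear
Obstacle 2 [(0,8) (9,1) (10,11)]:
  edge (0,8)–(9,1): clear
  edge (9,1)–(10,11): clear
  edge (10,11)–(0,8): clear
  midpoint (11,18) outside
  → clear
Obstacle 3 [(14,1) (24,1) (24,11)]:
  edge (14,1)–(24,1): clear
  edge (24,1)–(24,11): clear
  edge (24,11)–(14,1): clear
  midpoint (11,18) outside
  → clear
Obstacle 4 [(14,14) (20,14) (24,20) (19,24) (15,18)]:
  edge (14,14)–(20,14): clear
  edge (20,14)–(24,20): clear
  edge (24,20)–(19,24): clear
  edge (19,24)–(15,18): clear
  edge (15,18)–(14,14): clear
  midpoint (11,18) outside
  → clear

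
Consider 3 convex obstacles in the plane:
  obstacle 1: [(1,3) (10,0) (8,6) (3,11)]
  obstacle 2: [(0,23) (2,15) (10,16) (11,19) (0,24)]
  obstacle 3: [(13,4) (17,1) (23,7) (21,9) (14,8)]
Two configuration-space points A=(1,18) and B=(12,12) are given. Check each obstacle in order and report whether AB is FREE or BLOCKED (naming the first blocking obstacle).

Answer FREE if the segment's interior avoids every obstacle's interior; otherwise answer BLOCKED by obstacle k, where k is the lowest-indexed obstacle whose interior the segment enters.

Obstacle 1 [(1,3) (10,0) (8,6) (3,11)]:
  edge (1,3)–(10,0): clear
  edge (10,0)–(8,6): clear
  edge (8,6)–(3,11): clear
  edge (3,11)–(1,3): clear
  midpoint (13/2,15) outside
  → clear
Obstacle 2 [(0,23) (2,15) (10,16) (11,19) (0,24)]:
  edge (0,23)–(2,15): crosses AB
  edge (2,15)–(10,16): crosses AB
  edge (10,16)–(11,19): clear
  edge (11,19)–(0,24): clear
  edge (0,24)–(0,23): clear
  → BLOCKED
Obstacle 3 [(13,4) (17,1) (23,7) (21,9) (14,8)]:
  edge (13,4)–(17,1): clear
  edge (17,1)–(23,7): clear
  edge (23,7)–(21,9): clear
  edge (21,9)–(14,8): clear
  edge (14,8)–(13,4): clear
  midpoint (13/2,15) outside
  → clear

BLOCKED by obstacle 2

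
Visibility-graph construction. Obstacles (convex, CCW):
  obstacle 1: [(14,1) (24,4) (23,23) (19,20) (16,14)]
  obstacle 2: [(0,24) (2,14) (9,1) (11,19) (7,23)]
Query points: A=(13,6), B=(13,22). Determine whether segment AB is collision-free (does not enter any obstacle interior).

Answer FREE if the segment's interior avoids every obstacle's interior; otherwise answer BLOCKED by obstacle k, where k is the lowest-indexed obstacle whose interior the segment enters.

Obstacle 1 [(14,1) (24,4) (23,23) (19,20) (16,14)]:
  edge (14,1)–(24,4): clear
  edge (24,4)–(23,23): clear
  edge (23,23)–(19,20): clear
  edge (19,20)–(16,14): clear
  edge (16,14)–(14,1): clear
  midpoint (13,14) outside
  → clear
Obstacle 2 [(0,24) (2,14) (9,1) (11,19) (7,23)]:
  edge (0,24)–(2,14): clear
  edge (2,14)–(9,1): clear
  edge (9,1)–(11,19): clear
  edge (11,19)–(7,23): clear
  edge (7,23)–(0,24): clear
  midpoint (13,14) outside
  → clear

FREE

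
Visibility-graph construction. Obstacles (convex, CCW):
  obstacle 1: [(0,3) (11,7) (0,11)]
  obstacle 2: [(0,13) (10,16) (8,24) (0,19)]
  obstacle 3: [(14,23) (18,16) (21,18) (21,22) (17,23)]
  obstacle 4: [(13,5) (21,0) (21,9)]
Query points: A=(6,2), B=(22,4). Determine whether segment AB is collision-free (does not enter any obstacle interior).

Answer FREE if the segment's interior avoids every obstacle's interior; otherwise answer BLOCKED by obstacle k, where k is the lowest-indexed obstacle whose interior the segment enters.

Obstacle 1 [(0,3) (11,7) (0,11)]:
  edge (0,3)–(11,7): clear
  edge (11,7)–(0,11): clear
  edge (0,11)–(0,3): clear
  midpoint (14,3) outside
  → clear
Obstacle 2 [(0,13) (10,16) (8,24) (0,19)]:
  edge (0,13)–(10,16): clear
  edge (10,16)–(8,24): clear
  edge (8,24)–(0,19): clear
  edge (0,19)–(0,13): clear
  midpoint (14,3) outside
  → clear
Obstacle 3 [(14,23) (18,16) (21,18) (21,22) (17,23)]:
  edge (14,23)–(18,16): clear
  edge (18,16)–(21,18): clear
  edge (21,18)–(21,22): clear
  edge (21,22)–(17,23): clear
  edge (17,23)–(14,23): clear
  midpoint (14,3) outside
  → clear
Obstacle 4 [(13,5) (21,0) (21,9)]:
  edge (13,5)–(21,0): crosses AB
  edge (21,0)–(21,9): crosses AB
  edge (21,9)–(13,5): clear
  → BLOCKED

BLOCKED by obstacle 4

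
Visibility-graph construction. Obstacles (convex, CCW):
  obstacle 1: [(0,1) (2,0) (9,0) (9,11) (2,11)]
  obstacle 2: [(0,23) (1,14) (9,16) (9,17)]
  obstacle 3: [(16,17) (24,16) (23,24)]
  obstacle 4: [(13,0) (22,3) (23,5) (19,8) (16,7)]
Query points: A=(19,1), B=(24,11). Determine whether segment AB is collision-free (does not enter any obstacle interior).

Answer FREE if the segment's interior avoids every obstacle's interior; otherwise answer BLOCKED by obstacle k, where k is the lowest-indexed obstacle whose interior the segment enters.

BLOCKED by obstacle 4

Obstacle 1 [(0,1) (2,0) (9,0) (9,11) (2,11)]:
  edge (0,1)–(2,0): clear
  edge (2,0)–(9,0): clear
  edge (9,0)–(9,11): clear
  edge (9,11)–(2,11): clear
  edge (2,11)–(0,1): clear
  midpoint (43/2,6) outside
  → clear
Obstacle 2 [(0,23) (1,14) (9,16) (9,17)]:
  edge (0,23)–(1,14): clear
  edge (1,14)–(9,16): clear
  edge (9,16)–(9,17): clear
  edge (9,17)–(0,23): clear
  midpoint (43/2,6) outside
  → clear
Obstacle 3 [(16,17) (24,16) (23,24)]:
  edge (16,17)–(24,16): clear
  edge (24,16)–(23,24): clear
  edge (23,24)–(16,17): clear
  midpoint (43/2,6) outside
  → clear
Obstacle 4 [(13,0) (22,3) (23,5) (19,8) (16,7)]:
  edge (13,0)–(22,3): crosses AB
  edge (22,3)–(23,5): clear
  edge (23,5)–(19,8): crosses AB
  edge (19,8)–(16,7): clear
  edge (16,7)–(13,0): clear
  → BLOCKED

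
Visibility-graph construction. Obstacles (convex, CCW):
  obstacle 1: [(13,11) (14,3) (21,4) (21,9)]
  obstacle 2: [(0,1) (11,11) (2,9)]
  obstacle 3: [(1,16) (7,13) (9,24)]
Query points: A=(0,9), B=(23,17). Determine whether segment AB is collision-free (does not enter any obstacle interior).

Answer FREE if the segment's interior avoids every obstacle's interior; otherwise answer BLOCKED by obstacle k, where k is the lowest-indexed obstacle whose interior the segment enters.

FREE

Obstacle 1 [(13,11) (14,3) (21,4) (21,9)]:
  edge (13,11)–(14,3): clear
  edge (14,3)–(21,4): clear
  edge (21,4)–(21,9): clear
  edge (21,9)–(13,11): clear
  midpoint (23/2,13) outside
  → clear
Obstacle 2 [(0,1) (11,11) (2,9)]:
  edge (0,1)–(11,11): clear
  edge (11,11)–(2,9): clear
  edge (2,9)–(0,1): clear
  midpoint (23/2,13) outside
  → clear
Obstacle 3 [(1,16) (7,13) (9,24)]:
  edge (1,16)–(7,13): clear
  edge (7,13)–(9,24): clear
  edge (9,24)–(1,16): clear
  midpoint (23/2,13) outside
  → clear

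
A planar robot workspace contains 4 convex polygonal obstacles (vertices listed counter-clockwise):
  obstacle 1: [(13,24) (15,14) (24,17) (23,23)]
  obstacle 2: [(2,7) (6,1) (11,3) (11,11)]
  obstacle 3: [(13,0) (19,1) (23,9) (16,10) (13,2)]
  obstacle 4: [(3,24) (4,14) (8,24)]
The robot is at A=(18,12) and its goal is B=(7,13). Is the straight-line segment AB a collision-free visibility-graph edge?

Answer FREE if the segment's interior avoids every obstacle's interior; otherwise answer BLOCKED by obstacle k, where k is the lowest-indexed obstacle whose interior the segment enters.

FREE

Obstacle 1 [(13,24) (15,14) (24,17) (23,23)]:
  edge (13,24)–(15,14): clear
  edge (15,14)–(24,17): clear
  edge (24,17)–(23,23): clear
  edge (23,23)–(13,24): clear
  midpoint (25/2,25/2) outside
  → clear
Obstacle 2 [(2,7) (6,1) (11,3) (11,11)]:
  edge (2,7)–(6,1): clear
  edge (6,1)–(11,3): clear
  edge (11,3)–(11,11): clear
  edge (11,11)–(2,7): clear
  midpoint (25/2,25/2) outside
  → clear
Obstacle 3 [(13,0) (19,1) (23,9) (16,10) (13,2)]:
  edge (13,0)–(19,1): clear
  edge (19,1)–(23,9): clear
  edge (23,9)–(16,10): clear
  edge (16,10)–(13,2): clear
  edge (13,2)–(13,0): clear
  midpoint (25/2,25/2) outside
  → clear
Obstacle 4 [(3,24) (4,14) (8,24)]:
  edge (3,24)–(4,14): clear
  edge (4,14)–(8,24): clear
  edge (8,24)–(3,24): clear
  midpoint (25/2,25/2) outside
  → clear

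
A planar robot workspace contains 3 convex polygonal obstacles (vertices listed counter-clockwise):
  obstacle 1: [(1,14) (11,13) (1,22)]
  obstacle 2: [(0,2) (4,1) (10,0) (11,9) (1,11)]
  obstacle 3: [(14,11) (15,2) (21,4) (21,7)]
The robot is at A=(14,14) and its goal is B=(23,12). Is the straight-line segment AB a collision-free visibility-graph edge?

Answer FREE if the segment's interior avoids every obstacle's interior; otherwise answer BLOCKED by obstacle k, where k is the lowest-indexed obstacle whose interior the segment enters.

Obstacle 1 [(1,14) (11,13) (1,22)]:
  edge (1,14)–(11,13): clear
  edge (11,13)–(1,22): clear
  edge (1,22)–(1,14): clear
  midpoint (37/2,13) outside
  → clear
Obstacle 2 [(0,2) (4,1) (10,0) (11,9) (1,11)]:
  edge (0,2)–(4,1): clear
  edge (4,1)–(10,0): clear
  edge (10,0)–(11,9): clear
  edge (11,9)–(1,11): clear
  edge (1,11)–(0,2): clear
  midpoint (37/2,13) outside
  → clear
Obstacle 3 [(14,11) (15,2) (21,4) (21,7)]:
  edge (14,11)–(15,2): clear
  edge (15,2)–(21,4): clear
  edge (21,4)–(21,7): clear
  edge (21,7)–(14,11): clear
  midpoint (37/2,13) outside
  → clear

FREE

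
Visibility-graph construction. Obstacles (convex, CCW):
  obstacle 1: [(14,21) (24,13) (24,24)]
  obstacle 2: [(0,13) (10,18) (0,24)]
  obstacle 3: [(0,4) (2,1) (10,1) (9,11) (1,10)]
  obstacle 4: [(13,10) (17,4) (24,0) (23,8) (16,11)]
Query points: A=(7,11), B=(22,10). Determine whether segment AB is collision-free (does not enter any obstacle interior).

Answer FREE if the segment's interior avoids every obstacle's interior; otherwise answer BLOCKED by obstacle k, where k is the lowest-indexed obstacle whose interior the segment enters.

BLOCKED by obstacle 3

Obstacle 1 [(14,21) (24,13) (24,24)]:
  edge (14,21)–(24,13): clear
  edge (24,13)–(24,24): clear
  edge (24,24)–(14,21): clear
  midpoint (29/2,21/2) outside
  → clear
Obstacle 2 [(0,13) (10,18) (0,24)]:
  edge (0,13)–(10,18): clear
  edge (10,18)–(0,24): clear
  edge (0,24)–(0,13): clear
  midpoint (29/2,21/2) outside
  → clear
Obstacle 3 [(0,4) (2,1) (10,1) (9,11) (1,10)]:
  edge (0,4)–(2,1): clear
  edge (2,1)–(10,1): clear
  edge (10,1)–(9,11): crosses AB
  edge (9,11)–(1,10): crosses AB
  edge (1,10)–(0,4): clear
  → BLOCKED
Obstacle 4 [(13,10) (17,4) (24,0) (23,8) (16,11)]:
  edge (13,10)–(17,4): clear
  edge (17,4)–(24,0): clear
  edge (24,0)–(23,8): clear
  edge (23,8)–(16,11): crosses AB
  edge (16,11)–(13,10): crosses AB
  → BLOCKED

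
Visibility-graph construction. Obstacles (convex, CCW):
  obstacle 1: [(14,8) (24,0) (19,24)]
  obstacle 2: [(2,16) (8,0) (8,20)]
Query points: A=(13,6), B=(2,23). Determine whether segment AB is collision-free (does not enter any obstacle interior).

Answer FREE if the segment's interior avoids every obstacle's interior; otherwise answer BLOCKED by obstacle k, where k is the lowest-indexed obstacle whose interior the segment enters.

Obstacle 1 [(14,8) (24,0) (19,24)]:
  edge (14,8)–(24,0): clear
  edge (24,0)–(19,24): clear
  edge (19,24)–(14,8): clear
  midpoint (15/2,29/2) outside
  → clear
Obstacle 2 [(2,16) (8,0) (8,20)]:
  edge (2,16)–(8,0): clear
  edge (8,0)–(8,20): crosses AB
  edge (8,20)–(2,16): crosses AB
  → BLOCKED

BLOCKED by obstacle 2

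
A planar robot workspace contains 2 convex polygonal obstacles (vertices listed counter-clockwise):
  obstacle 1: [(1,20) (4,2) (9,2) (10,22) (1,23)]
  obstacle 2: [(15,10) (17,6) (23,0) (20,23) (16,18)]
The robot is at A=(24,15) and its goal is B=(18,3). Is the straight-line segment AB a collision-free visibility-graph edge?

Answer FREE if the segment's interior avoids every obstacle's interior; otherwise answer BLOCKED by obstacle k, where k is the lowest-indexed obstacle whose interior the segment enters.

Obstacle 1 [(1,20) (4,2) (9,2) (10,22) (1,23)]:
  edge (1,20)–(4,2): clear
  edge (4,2)–(9,2): clear
  edge (9,2)–(10,22): clear
  edge (10,22)–(1,23): clear
  edge (1,23)–(1,20): clear
  midpoint (21,9) outside
  → clear
Obstacle 2 [(15,10) (17,6) (23,0) (20,23) (16,18)]:
  edge (15,10)–(17,6): clear
  edge (17,6)–(23,0): crosses AB
  edge (23,0)–(20,23): crosses AB
  edge (20,23)–(16,18): clear
  edge (16,18)–(15,10): clear
  → BLOCKED

BLOCKED by obstacle 2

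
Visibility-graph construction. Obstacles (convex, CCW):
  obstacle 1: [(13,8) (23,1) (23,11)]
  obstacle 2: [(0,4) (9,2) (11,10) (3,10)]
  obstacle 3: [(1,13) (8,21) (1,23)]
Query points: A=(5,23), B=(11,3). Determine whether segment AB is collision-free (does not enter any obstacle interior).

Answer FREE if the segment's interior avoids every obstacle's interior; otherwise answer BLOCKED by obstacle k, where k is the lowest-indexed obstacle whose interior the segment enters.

Obstacle 1 [(13,8) (23,1) (23,11)]:
  edge (13,8)–(23,1): clear
  edge (23,1)–(23,11): clear
  edge (23,11)–(13,8): clear
  midpoint (8,13) outside
  → clear
Obstacle 2 [(0,4) (9,2) (11,10) (3,10)]:
  edge (0,4)–(9,2): clear
  edge (9,2)–(11,10): crosses AB
  edge (11,10)–(3,10): crosses AB
  edge (3,10)–(0,4): clear
  → BLOCKED
Obstacle 3 [(1,13) (8,21) (1,23)]:
  edge (1,13)–(8,21): crosses AB
  edge (8,21)–(1,23): crosses AB
  edge (1,23)–(1,13): clear
  → BLOCKED

BLOCKED by obstacle 2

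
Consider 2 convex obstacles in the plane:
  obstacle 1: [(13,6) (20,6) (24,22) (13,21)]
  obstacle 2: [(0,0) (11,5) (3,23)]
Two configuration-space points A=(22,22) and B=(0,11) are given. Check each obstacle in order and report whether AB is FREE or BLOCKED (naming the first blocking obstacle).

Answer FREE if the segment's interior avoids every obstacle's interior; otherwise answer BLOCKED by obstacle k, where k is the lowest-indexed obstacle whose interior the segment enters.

BLOCKED by obstacle 1

Obstacle 1 [(13,6) (20,6) (24,22) (13,21)]:
  edge (13,6)–(20,6): clear
  edge (20,6)–(24,22): clear
  edge (24,22)–(13,21): crosses AB
  edge (13,21)–(13,6): crosses AB
  → BLOCKED
Obstacle 2 [(0,0) (11,5) (3,23)]:
  edge (0,0)–(11,5): clear
  edge (11,5)–(3,23): crosses AB
  edge (3,23)–(0,0): crosses AB
  → BLOCKED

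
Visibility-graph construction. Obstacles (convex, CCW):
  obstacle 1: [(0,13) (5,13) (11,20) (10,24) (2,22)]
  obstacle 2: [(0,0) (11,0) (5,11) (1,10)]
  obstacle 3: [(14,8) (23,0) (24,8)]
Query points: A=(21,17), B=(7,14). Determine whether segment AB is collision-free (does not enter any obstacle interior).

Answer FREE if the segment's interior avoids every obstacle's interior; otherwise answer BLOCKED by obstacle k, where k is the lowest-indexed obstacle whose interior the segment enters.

FREE

Obstacle 1 [(0,13) (5,13) (11,20) (10,24) (2,22)]:
  edge (0,13)–(5,13): clear
  edge (5,13)–(11,20): clear
  edge (11,20)–(10,24): clear
  edge (10,24)–(2,22): clear
  edge (2,22)–(0,13): clear
  midpoint (14,31/2) outside
  → clear
Obstacle 2 [(0,0) (11,0) (5,11) (1,10)]:
  edge (0,0)–(11,0): clear
  edge (11,0)–(5,11): clear
  edge (5,11)–(1,10): clear
  edge (1,10)–(0,0): clear
  midpoint (14,31/2) outside
  → clear
Obstacle 3 [(14,8) (23,0) (24,8)]:
  edge (14,8)–(23,0): clear
  edge (23,0)–(24,8): clear
  edge (24,8)–(14,8): clear
  midpoint (14,31/2) outside
  → clear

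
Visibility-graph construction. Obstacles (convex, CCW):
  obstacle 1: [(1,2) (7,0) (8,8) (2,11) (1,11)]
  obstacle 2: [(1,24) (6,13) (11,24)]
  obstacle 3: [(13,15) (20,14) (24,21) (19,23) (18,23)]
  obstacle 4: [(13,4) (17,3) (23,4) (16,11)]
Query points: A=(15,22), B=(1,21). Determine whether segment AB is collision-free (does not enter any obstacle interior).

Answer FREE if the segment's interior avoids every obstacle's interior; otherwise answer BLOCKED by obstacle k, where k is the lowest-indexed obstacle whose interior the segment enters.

BLOCKED by obstacle 2

Obstacle 1 [(1,2) (7,0) (8,8) (2,11) (1,11)]:
  edge (1,2)–(7,0): clear
  edge (7,0)–(8,8): clear
  edge (8,8)–(2,11): clear
  edge (2,11)–(1,11): clear
  edge (1,11)–(1,2): clear
  midpoint (8,43/2) outside
  → clear
Obstacle 2 [(1,24) (6,13) (11,24)]:
  edge (1,24)–(6,13): crosses AB
  edge (6,13)–(11,24): crosses AB
  edge (11,24)–(1,24): clear
  → BLOCKED
Obstacle 3 [(13,15) (20,14) (24,21) (19,23) (18,23)]:
  edge (13,15)–(20,14): clear
  edge (20,14)–(24,21): clear
  edge (24,21)–(19,23): clear
  edge (19,23)–(18,23): clear
  edge (18,23)–(13,15): clear
  midpoint (8,43/2) outside
  → clear
Obstacle 4 [(13,4) (17,3) (23,4) (16,11)]:
  edge (13,4)–(17,3): clear
  edge (17,3)–(23,4): clear
  edge (23,4)–(16,11): clear
  edge (16,11)–(13,4): clear
  midpoint (8,43/2) outside
  → clear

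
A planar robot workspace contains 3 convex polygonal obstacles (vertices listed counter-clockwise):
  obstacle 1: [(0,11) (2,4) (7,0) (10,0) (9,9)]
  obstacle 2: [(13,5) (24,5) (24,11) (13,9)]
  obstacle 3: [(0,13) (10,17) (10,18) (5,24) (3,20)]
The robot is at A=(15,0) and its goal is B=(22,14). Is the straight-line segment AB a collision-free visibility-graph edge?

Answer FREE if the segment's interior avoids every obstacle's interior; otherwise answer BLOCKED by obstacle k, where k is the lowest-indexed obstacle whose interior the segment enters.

Obstacle 1 [(0,11) (2,4) (7,0) (10,0) (9,9)]:
  edge (0,11)–(2,4): clear
  edge (2,4)–(7,0): clear
  edge (7,0)–(10,0): clear
  edge (10,0)–(9,9): clear
  edge (9,9)–(0,11): clear
  midpoint (37/2,7) outside
  → clear
Obstacle 2 [(13,5) (24,5) (24,11) (13,9)]:
  edge (13,5)–(24,5): crosses AB
  edge (24,5)–(24,11): clear
  edge (24,11)–(13,9): crosses AB
  edge (13,9)–(13,5): clear
  → BLOCKED
Obstacle 3 [(0,13) (10,17) (10,18) (5,24) (3,20)]:
  edge (0,13)–(10,17): clear
  edge (10,17)–(10,18): clear
  edge (10,18)–(5,24): clear
  edge (5,24)–(3,20): clear
  edge (3,20)–(0,13): clear
  midpoint (37/2,7) outside
  → clear

BLOCKED by obstacle 2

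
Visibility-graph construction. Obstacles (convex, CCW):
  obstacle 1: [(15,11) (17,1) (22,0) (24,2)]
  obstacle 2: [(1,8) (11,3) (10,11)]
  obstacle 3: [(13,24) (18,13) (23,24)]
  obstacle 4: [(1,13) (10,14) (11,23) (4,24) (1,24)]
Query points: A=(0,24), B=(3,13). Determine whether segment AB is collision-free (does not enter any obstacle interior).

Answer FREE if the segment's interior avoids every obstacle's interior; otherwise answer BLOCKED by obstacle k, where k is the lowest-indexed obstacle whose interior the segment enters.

Obstacle 1 [(15,11) (17,1) (22,0) (24,2)]:
  edge (15,11)–(17,1): clear
  edge (17,1)–(22,0): clear
  edge (22,0)–(24,2): clear
  edge (24,2)–(15,11): clear
  midpoint (3/2,37/2) outside
  → clear
Obstacle 2 [(1,8) (11,3) (10,11)]:
  edge (1,8)–(11,3): clear
  edge (11,3)–(10,11): clear
  edge (10,11)–(1,8): clear
  midpoint (3/2,37/2) outside
  → clear
Obstacle 3 [(13,24) (18,13) (23,24)]:
  edge (13,24)–(18,13): clear
  edge (18,13)–(23,24): clear
  edge (23,24)–(13,24): clear
  midpoint (3/2,37/2) outside
  → clear
Obstacle 4 [(1,13) (10,14) (11,23) (4,24) (1,24)]:
  edge (1,13)–(10,14): crosses AB
  edge (10,14)–(11,23): clear
  edge (11,23)–(4,24): clear
  edge (4,24)–(1,24): clear
  edge (1,24)–(1,13): crosses AB
  → BLOCKED

BLOCKED by obstacle 4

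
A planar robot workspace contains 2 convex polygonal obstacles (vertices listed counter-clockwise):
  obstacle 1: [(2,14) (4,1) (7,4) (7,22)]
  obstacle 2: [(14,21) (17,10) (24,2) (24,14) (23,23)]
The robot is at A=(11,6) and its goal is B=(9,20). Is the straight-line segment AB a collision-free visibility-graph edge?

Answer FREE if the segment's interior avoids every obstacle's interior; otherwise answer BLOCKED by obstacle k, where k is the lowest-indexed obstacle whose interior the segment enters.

FREE

Obstacle 1 [(2,14) (4,1) (7,4) (7,22)]:
  edge (2,14)–(4,1): clear
  edge (4,1)–(7,4): clear
  edge (7,4)–(7,22): clear
  edge (7,22)–(2,14): clear
  midpoint (10,13) outside
  → clear
Obstacle 2 [(14,21) (17,10) (24,2) (24,14) (23,23)]:
  edge (14,21)–(17,10): clear
  edge (17,10)–(24,2): clear
  edge (24,2)–(24,14): clear
  edge (24,14)–(23,23): clear
  edge (23,23)–(14,21): clear
  midpoint (10,13) outside
  → clear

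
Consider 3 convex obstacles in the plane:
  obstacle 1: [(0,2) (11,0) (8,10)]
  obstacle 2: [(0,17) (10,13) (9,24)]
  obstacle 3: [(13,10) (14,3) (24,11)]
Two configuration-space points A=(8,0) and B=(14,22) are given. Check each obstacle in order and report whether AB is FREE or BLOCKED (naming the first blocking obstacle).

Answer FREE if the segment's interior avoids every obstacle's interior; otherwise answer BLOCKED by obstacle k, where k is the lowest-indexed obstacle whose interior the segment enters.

Obstacle 1 [(0,2) (11,0) (8,10)]:
  edge (0,2)–(11,0): crosses AB
  edge (11,0)–(8,10): crosses AB
  edge (8,10)–(0,2): clear
  → BLOCKED
Obstacle 2 [(0,17) (10,13) (9,24)]:
  edge (0,17)–(10,13): clear
  edge (10,13)–(9,24): clear
  edge (9,24)–(0,17): clear
  midpoint (11,11) outside
  → clear
Obstacle 3 [(13,10) (14,3) (24,11)]:
  edge (13,10)–(14,3): clear
  edge (14,3)–(24,11): clear
  edge (24,11)–(13,10): clear
  midpoint (11,11) outside
  → clear

BLOCKED by obstacle 1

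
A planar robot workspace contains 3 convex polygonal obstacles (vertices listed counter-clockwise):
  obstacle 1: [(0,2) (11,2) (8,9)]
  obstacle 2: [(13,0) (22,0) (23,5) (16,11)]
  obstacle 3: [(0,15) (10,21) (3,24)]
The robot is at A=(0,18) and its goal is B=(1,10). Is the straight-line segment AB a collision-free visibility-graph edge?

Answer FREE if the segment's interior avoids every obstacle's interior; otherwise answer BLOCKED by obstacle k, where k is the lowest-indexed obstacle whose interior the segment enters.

Obstacle 1 [(0,2) (11,2) (8,9)]:
  edge (0,2)–(11,2): clear
  edge (11,2)–(8,9): clear
  edge (8,9)–(0,2): clear
  midpoint (1/2,14) outside
  → clear
Obstacle 2 [(13,0) (22,0) (23,5) (16,11)]:
  edge (13,0)–(22,0): clear
  edge (22,0)–(23,5): clear
  edge (23,5)–(16,11): clear
  edge (16,11)–(13,0): clear
  midpoint (1/2,14) outside
  → clear
Obstacle 3 [(0,15) (10,21) (3,24)]:
  edge (0,15)–(10,21): crosses AB
  edge (10,21)–(3,24): clear
  edge (3,24)–(0,15): crosses AB
  → BLOCKED

BLOCKED by obstacle 3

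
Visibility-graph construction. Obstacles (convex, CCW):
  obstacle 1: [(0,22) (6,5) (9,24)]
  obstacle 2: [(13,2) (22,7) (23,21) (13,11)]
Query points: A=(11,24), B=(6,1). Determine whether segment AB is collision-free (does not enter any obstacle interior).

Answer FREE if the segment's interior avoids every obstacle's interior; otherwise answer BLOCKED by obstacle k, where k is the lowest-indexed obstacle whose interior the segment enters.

FREE

Obstacle 1 [(0,22) (6,5) (9,24)]:
  edge (0,22)–(6,5): clear
  edge (6,5)–(9,24): clear
  edge (9,24)–(0,22): clear
  midpoint (17/2,25/2) outside
  → clear
Obstacle 2 [(13,2) (22,7) (23,21) (13,11)]:
  edge (13,2)–(22,7): clear
  edge (22,7)–(23,21): clear
  edge (23,21)–(13,11): clear
  edge (13,11)–(13,2): clear
  midpoint (17/2,25/2) outside
  → clear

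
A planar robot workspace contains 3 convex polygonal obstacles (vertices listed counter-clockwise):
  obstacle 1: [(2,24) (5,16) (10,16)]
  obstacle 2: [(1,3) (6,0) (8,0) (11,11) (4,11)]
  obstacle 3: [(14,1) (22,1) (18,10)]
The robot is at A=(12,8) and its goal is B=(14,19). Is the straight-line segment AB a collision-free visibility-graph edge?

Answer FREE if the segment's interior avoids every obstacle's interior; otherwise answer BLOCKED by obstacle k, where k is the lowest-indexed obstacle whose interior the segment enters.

FREE

Obstacle 1 [(2,24) (5,16) (10,16)]:
  edge (2,24)–(5,16): clear
  edge (5,16)–(10,16): clear
  edge (10,16)–(2,24): clear
  midpoint (13,27/2) outside
  → clear
Obstacle 2 [(1,3) (6,0) (8,0) (11,11) (4,11)]:
  edge (1,3)–(6,0): clear
  edge (6,0)–(8,0): clear
  edge (8,0)–(11,11): clear
  edge (11,11)–(4,11): clear
  edge (4,11)–(1,3): clear
  midpoint (13,27/2) outside
  → clear
Obstacle 3 [(14,1) (22,1) (18,10)]:
  edge (14,1)–(22,1): clear
  edge (22,1)–(18,10): clear
  edge (18,10)–(14,1): clear
  midpoint (13,27/2) outside
  → clear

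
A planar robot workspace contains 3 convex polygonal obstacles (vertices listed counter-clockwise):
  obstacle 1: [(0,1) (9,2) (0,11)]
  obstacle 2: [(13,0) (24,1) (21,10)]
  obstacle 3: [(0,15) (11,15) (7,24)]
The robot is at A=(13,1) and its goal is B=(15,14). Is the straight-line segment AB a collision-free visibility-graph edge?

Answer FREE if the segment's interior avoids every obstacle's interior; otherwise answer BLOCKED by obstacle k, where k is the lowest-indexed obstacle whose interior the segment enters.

FREE

Obstacle 1 [(0,1) (9,2) (0,11)]:
  edge (0,1)–(9,2): clear
  edge (9,2)–(0,11): clear
  edge (0,11)–(0,1): clear
  midpoint (14,15/2) outside
  → clear
Obstacle 2 [(13,0) (24,1) (21,10)]:
  edge (13,0)–(24,1): clear
  edge (24,1)–(21,10): clear
  edge (21,10)–(13,0): clear
  midpoint (14,15/2) outside
  → clear
Obstacle 3 [(0,15) (11,15) (7,24)]:
  edge (0,15)–(11,15): clear
  edge (11,15)–(7,24): clear
  edge (7,24)–(0,15): clear
  midpoint (14,15/2) outside
  → clear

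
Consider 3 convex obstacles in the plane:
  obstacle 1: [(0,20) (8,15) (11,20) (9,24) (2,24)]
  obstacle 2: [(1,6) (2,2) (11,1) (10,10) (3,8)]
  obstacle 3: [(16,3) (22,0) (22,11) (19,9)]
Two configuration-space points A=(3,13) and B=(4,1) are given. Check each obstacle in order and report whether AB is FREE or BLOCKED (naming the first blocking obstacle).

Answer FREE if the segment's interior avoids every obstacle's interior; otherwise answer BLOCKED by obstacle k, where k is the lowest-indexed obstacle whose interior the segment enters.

Obstacle 1 [(0,20) (8,15) (11,20) (9,24) (2,24)]:
  edge (0,20)–(8,15): clear
  edge (8,15)–(11,20): clear
  edge (11,20)–(9,24): clear
  edge (9,24)–(2,24): clear
  edge (2,24)–(0,20): clear
  midpoint (7/2,7) outside
  → clear
Obstacle 2 [(1,6) (2,2) (11,1) (10,10) (3,8)]:
  edge (1,6)–(2,2): clear
  edge (2,2)–(11,1): crosses AB
  edge (11,1)–(10,10): clear
  edge (10,10)–(3,8): crosses AB
  edge (3,8)–(1,6): clear
  → BLOCKED
Obstacle 3 [(16,3) (22,0) (22,11) (19,9)]:
  edge (16,3)–(22,0): clear
  edge (22,0)–(22,11): clear
  edge (22,11)–(19,9): clear
  edge (19,9)–(16,3): clear
  midpoint (7/2,7) outside
  → clear

BLOCKED by obstacle 2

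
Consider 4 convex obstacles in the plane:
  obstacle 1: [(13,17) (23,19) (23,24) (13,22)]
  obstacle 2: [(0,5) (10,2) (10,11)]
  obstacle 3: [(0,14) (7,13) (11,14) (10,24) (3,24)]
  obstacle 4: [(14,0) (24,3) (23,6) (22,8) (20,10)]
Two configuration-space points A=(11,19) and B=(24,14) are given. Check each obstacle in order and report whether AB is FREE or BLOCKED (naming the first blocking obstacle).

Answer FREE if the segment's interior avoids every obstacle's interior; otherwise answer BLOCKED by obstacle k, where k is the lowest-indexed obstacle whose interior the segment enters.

BLOCKED by obstacle 1

Obstacle 1 [(13,17) (23,19) (23,24) (13,22)]:
  edge (13,17)–(23,19): crosses AB
  edge (23,19)–(23,24): clear
  edge (23,24)–(13,22): clear
  edge (13,22)–(13,17): crosses AB
  → BLOCKED
Obstacle 2 [(0,5) (10,2) (10,11)]:
  edge (0,5)–(10,2): clear
  edge (10,2)–(10,11): clear
  edge (10,11)–(0,5): clear
  midpoint (35/2,33/2) outside
  → clear
Obstacle 3 [(0,14) (7,13) (11,14) (10,24) (3,24)]:
  edge (0,14)–(7,13): clear
  edge (7,13)–(11,14): clear
  edge (11,14)–(10,24): clear
  edge (10,24)–(3,24): clear
  edge (3,24)–(0,14): clear
  midpoint (35/2,33/2) outside
  → clear
Obstacle 4 [(14,0) (24,3) (23,6) (22,8) (20,10)]:
  edge (14,0)–(24,3): clear
  edge (24,3)–(23,6): clear
  edge (23,6)–(22,8): clear
  edge (22,8)–(20,10): clear
  edge (20,10)–(14,0): clear
  midpoint (35/2,33/2) outside
  → clear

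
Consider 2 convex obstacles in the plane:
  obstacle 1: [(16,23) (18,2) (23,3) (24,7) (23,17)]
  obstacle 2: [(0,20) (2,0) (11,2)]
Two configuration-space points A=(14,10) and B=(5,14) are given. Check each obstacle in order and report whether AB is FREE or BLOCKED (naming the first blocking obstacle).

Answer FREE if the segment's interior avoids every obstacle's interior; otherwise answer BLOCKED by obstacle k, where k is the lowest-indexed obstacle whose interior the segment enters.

FREE

Obstacle 1 [(16,23) (18,2) (23,3) (24,7) (23,17)]:
  edge (16,23)–(18,2): clear
  edge (18,2)–(23,3): clear
  edge (23,3)–(24,7): clear
  edge (24,7)–(23,17): clear
  edge (23,17)–(16,23): clear
  midpoint (19/2,12) outside
  → clear
Obstacle 2 [(0,20) (2,0) (11,2)]:
  edge (0,20)–(2,0): clear
  edge (2,0)–(11,2): clear
  edge (11,2)–(0,20): clear
  midpoint (19/2,12) outside
  → clear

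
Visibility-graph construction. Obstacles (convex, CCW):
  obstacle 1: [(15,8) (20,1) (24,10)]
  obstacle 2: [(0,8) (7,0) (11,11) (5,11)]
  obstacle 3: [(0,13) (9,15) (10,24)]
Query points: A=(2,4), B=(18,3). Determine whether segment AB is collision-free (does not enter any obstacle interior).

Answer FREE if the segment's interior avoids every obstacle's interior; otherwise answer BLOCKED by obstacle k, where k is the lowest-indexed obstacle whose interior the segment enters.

Obstacle 1 [(15,8) (20,1) (24,10)]:
  edge (15,8)–(20,1): clear
  edge (20,1)–(24,10): clear
  edge (24,10)–(15,8): clear
  midpoint (10,7/2) outside
  → clear
Obstacle 2 [(0,8) (7,0) (11,11) (5,11)]:
  edge (0,8)–(7,0): crosses AB
  edge (7,0)–(11,11): crosses AB
  edge (11,11)–(5,11): clear
  edge (5,11)–(0,8): clear
  → BLOCKED
Obstacle 3 [(0,13) (9,15) (10,24)]:
  edge (0,13)–(9,15): clear
  edge (9,15)–(10,24): clear
  edge (10,24)–(0,13): clear
  midpoint (10,7/2) outside
  → clear

BLOCKED by obstacle 2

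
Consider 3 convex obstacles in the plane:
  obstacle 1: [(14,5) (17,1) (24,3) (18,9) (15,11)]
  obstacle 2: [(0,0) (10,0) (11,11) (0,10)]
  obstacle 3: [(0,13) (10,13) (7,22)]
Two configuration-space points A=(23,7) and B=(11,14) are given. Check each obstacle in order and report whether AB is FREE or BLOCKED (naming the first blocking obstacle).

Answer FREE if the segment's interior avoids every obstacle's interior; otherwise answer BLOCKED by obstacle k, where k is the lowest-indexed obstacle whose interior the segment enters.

FREE

Obstacle 1 [(14,5) (17,1) (24,3) (18,9) (15,11)]:
  edge (14,5)–(17,1): clear
  edge (17,1)–(24,3): clear
  edge (24,3)–(18,9): clear
  edge (18,9)–(15,11): clear
  edge (15,11)–(14,5): clear
  midpoint (17,21/2) outside
  → clear
Obstacle 2 [(0,0) (10,0) (11,11) (0,10)]:
  edge (0,0)–(10,0): clear
  edge (10,0)–(11,11): clear
  edge (11,11)–(0,10): clear
  edge (0,10)–(0,0): clear
  midpoint (17,21/2) outside
  → clear
Obstacle 3 [(0,13) (10,13) (7,22)]:
  edge (0,13)–(10,13): clear
  edge (10,13)–(7,22): clear
  edge (7,22)–(0,13): clear
  midpoint (17,21/2) outside
  → clear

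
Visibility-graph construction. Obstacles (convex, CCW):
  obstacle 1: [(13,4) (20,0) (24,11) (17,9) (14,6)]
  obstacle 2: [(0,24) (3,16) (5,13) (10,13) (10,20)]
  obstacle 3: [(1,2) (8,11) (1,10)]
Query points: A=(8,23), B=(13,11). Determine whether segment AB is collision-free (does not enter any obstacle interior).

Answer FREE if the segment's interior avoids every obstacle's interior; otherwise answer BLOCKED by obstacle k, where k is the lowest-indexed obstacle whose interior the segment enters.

BLOCKED by obstacle 2

Obstacle 1 [(13,4) (20,0) (24,11) (17,9) (14,6)]:
  edge (13,4)–(20,0): clear
  edge (20,0)–(24,11): clear
  edge (24,11)–(17,9): clear
  edge (17,9)–(14,6): clear
  edge (14,6)–(13,4): clear
  midpoint (21/2,17) outside
  → clear
Obstacle 2 [(0,24) (3,16) (5,13) (10,13) (10,20)]:
  edge (0,24)–(3,16): clear
  edge (3,16)–(5,13): clear
  edge (5,13)–(10,13): clear
  edge (10,13)–(10,20): crosses AB
  edge (10,20)–(0,24): crosses AB
  → BLOCKED
Obstacle 3 [(1,2) (8,11) (1,10)]:
  edge (1,2)–(8,11): clear
  edge (8,11)–(1,10): clear
  edge (1,10)–(1,2): clear
  midpoint (21/2,17) outside
  → clear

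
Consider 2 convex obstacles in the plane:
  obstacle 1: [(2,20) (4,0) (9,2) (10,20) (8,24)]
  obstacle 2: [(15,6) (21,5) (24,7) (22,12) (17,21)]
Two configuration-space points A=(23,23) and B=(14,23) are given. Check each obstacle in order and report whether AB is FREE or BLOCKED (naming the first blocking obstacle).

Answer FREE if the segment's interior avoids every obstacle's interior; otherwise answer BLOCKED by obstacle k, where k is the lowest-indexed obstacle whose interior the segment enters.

Obstacle 1 [(2,20) (4,0) (9,2) (10,20) (8,24)]:
  edge (2,20)–(4,0): clear
  edge (4,0)–(9,2): clear
  edge (9,2)–(10,20): clear
  edge (10,20)–(8,24): clear
  edge (8,24)–(2,20): clear
  midpoint (37/2,23) outside
  → clear
Obstacle 2 [(15,6) (21,5) (24,7) (22,12) (17,21)]:
  edge (15,6)–(21,5): clear
  edge (21,5)–(24,7): clear
  edge (24,7)–(22,12): clear
  edge (22,12)–(17,21): clear
  edge (17,21)–(15,6): clear
  midpoint (37/2,23) outside
  → clear

FREE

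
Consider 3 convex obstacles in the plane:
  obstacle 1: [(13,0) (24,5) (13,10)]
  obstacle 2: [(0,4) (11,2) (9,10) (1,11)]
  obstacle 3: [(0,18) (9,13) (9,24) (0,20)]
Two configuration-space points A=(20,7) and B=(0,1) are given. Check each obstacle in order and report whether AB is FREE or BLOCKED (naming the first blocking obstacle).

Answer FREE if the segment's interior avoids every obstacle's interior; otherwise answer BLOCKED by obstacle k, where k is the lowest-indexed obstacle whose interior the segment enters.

BLOCKED by obstacle 1

Obstacle 1 [(13,0) (24,5) (13,10)]:
  edge (13,0)–(24,5): clear
  edge (24,5)–(13,10): crosses AB
  edge (13,10)–(13,0): crosses AB
  → BLOCKED
Obstacle 2 [(0,4) (11,2) (9,10) (1,11)]:
  edge (0,4)–(11,2): crosses AB
  edge (11,2)–(9,10): crosses AB
  edge (9,10)–(1,11): clear
  edge (1,11)–(0,4): clear
  → BLOCKED
Obstacle 3 [(0,18) (9,13) (9,24) (0,20)]:
  edge (0,18)–(9,13): clear
  edge (9,13)–(9,24): clear
  edge (9,24)–(0,20): clear
  edge (0,20)–(0,18): clear
  midpoint (10,4) outside
  → clear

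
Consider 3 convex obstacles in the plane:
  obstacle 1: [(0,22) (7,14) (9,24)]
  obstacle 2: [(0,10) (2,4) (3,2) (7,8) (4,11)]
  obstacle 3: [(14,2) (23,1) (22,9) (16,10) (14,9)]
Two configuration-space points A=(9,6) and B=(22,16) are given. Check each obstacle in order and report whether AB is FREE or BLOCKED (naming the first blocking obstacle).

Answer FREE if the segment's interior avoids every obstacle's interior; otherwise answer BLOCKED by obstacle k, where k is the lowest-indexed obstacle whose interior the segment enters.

FREE

Obstacle 1 [(0,22) (7,14) (9,24)]:
  edge (0,22)–(7,14): clear
  edge (7,14)–(9,24): clear
  edge (9,24)–(0,22): clear
  midpoint (31/2,11) outside
  → clear
Obstacle 2 [(0,10) (2,4) (3,2) (7,8) (4,11)]:
  edge (0,10)–(2,4): clear
  edge (2,4)–(3,2): clear
  edge (3,2)–(7,8): clear
  edge (7,8)–(4,11): clear
  edge (4,11)–(0,10): clear
  midpoint (31/2,11) outside
  → clear
Obstacle 3 [(14,2) (23,1) (22,9) (16,10) (14,9)]:
  edge (14,2)–(23,1): clear
  edge (23,1)–(22,9): clear
  edge (22,9)–(16,10): clear
  edge (16,10)–(14,9): clear
  edge (14,9)–(14,2): clear
  midpoint (31/2,11) outside
  → clear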